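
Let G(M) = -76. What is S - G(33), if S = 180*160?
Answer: 28876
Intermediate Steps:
S = 28800
S - G(33) = 28800 - 1*(-76) = 28800 + 76 = 28876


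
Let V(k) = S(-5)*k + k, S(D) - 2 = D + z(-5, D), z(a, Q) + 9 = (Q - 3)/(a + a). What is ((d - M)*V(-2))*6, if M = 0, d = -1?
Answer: -612/5 ≈ -122.40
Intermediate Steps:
z(a, Q) = -9 + (-3 + Q)/(2*a) (z(a, Q) = -9 + (Q - 3)/(a + a) = -9 + (-3 + Q)/((2*a)) = -9 + (-3 + Q)*(1/(2*a)) = -9 + (-3 + Q)/(2*a))
S(D) = -67/10 + 9*D/10 (S(D) = 2 + (D + (1/2)*(-3 + D - 18*(-5))/(-5)) = 2 + (D + (1/2)*(-1/5)*(-3 + D + 90)) = 2 + (D + (1/2)*(-1/5)*(87 + D)) = 2 + (D + (-87/10 - D/10)) = 2 + (-87/10 + 9*D/10) = -67/10 + 9*D/10)
V(k) = -51*k/5 (V(k) = (-67/10 + (9/10)*(-5))*k + k = (-67/10 - 9/2)*k + k = -56*k/5 + k = -51*k/5)
((d - M)*V(-2))*6 = ((-1 - 1*0)*(-51/5*(-2)))*6 = ((-1 + 0)*(102/5))*6 = -1*102/5*6 = -102/5*6 = -612/5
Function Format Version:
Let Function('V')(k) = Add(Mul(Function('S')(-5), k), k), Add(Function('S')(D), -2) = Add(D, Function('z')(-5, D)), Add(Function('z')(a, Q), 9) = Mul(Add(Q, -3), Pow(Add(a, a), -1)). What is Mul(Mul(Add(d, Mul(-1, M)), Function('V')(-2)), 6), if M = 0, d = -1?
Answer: Rational(-612, 5) ≈ -122.40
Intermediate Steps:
Function('z')(a, Q) = Add(-9, Mul(Rational(1, 2), Pow(a, -1), Add(-3, Q))) (Function('z')(a, Q) = Add(-9, Mul(Add(Q, -3), Pow(Add(a, a), -1))) = Add(-9, Mul(Add(-3, Q), Pow(Mul(2, a), -1))) = Add(-9, Mul(Add(-3, Q), Mul(Rational(1, 2), Pow(a, -1)))) = Add(-9, Mul(Rational(1, 2), Pow(a, -1), Add(-3, Q))))
Function('S')(D) = Add(Rational(-67, 10), Mul(Rational(9, 10), D)) (Function('S')(D) = Add(2, Add(D, Mul(Rational(1, 2), Pow(-5, -1), Add(-3, D, Mul(-18, -5))))) = Add(2, Add(D, Mul(Rational(1, 2), Rational(-1, 5), Add(-3, D, 90)))) = Add(2, Add(D, Mul(Rational(1, 2), Rational(-1, 5), Add(87, D)))) = Add(2, Add(D, Add(Rational(-87, 10), Mul(Rational(-1, 10), D)))) = Add(2, Add(Rational(-87, 10), Mul(Rational(9, 10), D))) = Add(Rational(-67, 10), Mul(Rational(9, 10), D)))
Function('V')(k) = Mul(Rational(-51, 5), k) (Function('V')(k) = Add(Mul(Add(Rational(-67, 10), Mul(Rational(9, 10), -5)), k), k) = Add(Mul(Add(Rational(-67, 10), Rational(-9, 2)), k), k) = Add(Mul(Rational(-56, 5), k), k) = Mul(Rational(-51, 5), k))
Mul(Mul(Add(d, Mul(-1, M)), Function('V')(-2)), 6) = Mul(Mul(Add(-1, Mul(-1, 0)), Mul(Rational(-51, 5), -2)), 6) = Mul(Mul(Add(-1, 0), Rational(102, 5)), 6) = Mul(Mul(-1, Rational(102, 5)), 6) = Mul(Rational(-102, 5), 6) = Rational(-612, 5)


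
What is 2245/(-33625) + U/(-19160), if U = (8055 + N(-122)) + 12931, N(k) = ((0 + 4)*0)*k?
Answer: -14973369/12885100 ≈ -1.1621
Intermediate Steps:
N(k) = 0 (N(k) = (4*0)*k = 0*k = 0)
U = 20986 (U = (8055 + 0) + 12931 = 8055 + 12931 = 20986)
2245/(-33625) + U/(-19160) = 2245/(-33625) + 20986/(-19160) = 2245*(-1/33625) + 20986*(-1/19160) = -449/6725 - 10493/9580 = -14973369/12885100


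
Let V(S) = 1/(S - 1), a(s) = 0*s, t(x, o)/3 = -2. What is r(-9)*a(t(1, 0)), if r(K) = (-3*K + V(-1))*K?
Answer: 0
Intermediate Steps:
t(x, o) = -6 (t(x, o) = 3*(-2) = -6)
a(s) = 0
V(S) = 1/(-1 + S)
r(K) = K*(-½ - 3*K) (r(K) = (-3*K + 1/(-1 - 1))*K = (-3*K + 1/(-2))*K = (-3*K - ½)*K = (-½ - 3*K)*K = K*(-½ - 3*K))
r(-9)*a(t(1, 0)) = -½*(-9)*(1 + 6*(-9))*0 = -½*(-9)*(1 - 54)*0 = -½*(-9)*(-53)*0 = -477/2*0 = 0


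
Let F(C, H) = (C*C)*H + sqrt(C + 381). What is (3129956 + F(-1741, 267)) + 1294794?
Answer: 813723377 + 4*I*sqrt(85) ≈ 8.1372e+8 + 36.878*I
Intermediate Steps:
F(C, H) = sqrt(381 + C) + H*C**2 (F(C, H) = C**2*H + sqrt(381 + C) = H*C**2 + sqrt(381 + C) = sqrt(381 + C) + H*C**2)
(3129956 + F(-1741, 267)) + 1294794 = (3129956 + (sqrt(381 - 1741) + 267*(-1741)**2)) + 1294794 = (3129956 + (sqrt(-1360) + 267*3031081)) + 1294794 = (3129956 + (4*I*sqrt(85) + 809298627)) + 1294794 = (3129956 + (809298627 + 4*I*sqrt(85))) + 1294794 = (812428583 + 4*I*sqrt(85)) + 1294794 = 813723377 + 4*I*sqrt(85)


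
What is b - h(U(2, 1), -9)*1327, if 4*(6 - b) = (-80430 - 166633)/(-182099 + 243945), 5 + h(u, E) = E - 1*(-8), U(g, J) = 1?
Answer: 18424325/2312 ≈ 7969.0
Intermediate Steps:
h(u, E) = 3 + E (h(u, E) = -5 + (E - 1*(-8)) = -5 + (E + 8) = -5 + (8 + E) = 3 + E)
b = 16181/2312 (b = 6 - (-80430 - 166633)/(4*(-182099 + 243945)) = 6 - (-247063)/(4*61846) = 6 - ¼*(-2309/578) = 6 + 2309/2312 = 16181/2312 ≈ 6.9987)
b - h(U(2, 1), -9)*1327 = 16181/2312 - (3 - 9)*1327 = 16181/2312 - (-6)*1327 = 16181/2312 - 1*(-7962) = 16181/2312 + 7962 = 18424325/2312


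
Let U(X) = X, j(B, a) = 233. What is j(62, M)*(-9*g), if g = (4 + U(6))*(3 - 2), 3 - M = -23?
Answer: -20970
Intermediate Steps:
M = 26 (M = 3 - 1*(-23) = 3 + 23 = 26)
g = 10 (g = (4 + 6)*(3 - 2) = 10*1 = 10)
j(62, M)*(-9*g) = 233*(-9*10) = 233*(-90) = -20970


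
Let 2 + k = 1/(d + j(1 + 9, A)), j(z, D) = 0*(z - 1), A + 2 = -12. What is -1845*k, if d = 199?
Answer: 732465/199 ≈ 3680.7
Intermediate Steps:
A = -14 (A = -2 - 12 = -14)
j(z, D) = 0 (j(z, D) = 0*(-1 + z) = 0)
k = -397/199 (k = -2 + 1/(199 + 0) = -2 + 1/199 = -397/199 ≈ -1.9950)
-1845*k = -1845*(-397/199) = 732465/199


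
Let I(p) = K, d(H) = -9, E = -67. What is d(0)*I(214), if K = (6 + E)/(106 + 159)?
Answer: 549/265 ≈ 2.0717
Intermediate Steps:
K = -61/265 (K = (6 - 67)/(106 + 159) = -61/265 ≈ -0.23019)
I(p) = -61/265
d(0)*I(214) = -9*(-61/265) = 549/265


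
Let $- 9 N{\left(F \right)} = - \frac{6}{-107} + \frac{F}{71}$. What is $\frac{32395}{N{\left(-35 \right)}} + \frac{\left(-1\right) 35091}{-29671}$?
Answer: $\frac{65719700159814}{98478049} \approx 6.6735 \cdot 10^{5}$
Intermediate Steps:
$N{\left(F \right)} = - \frac{2}{321} - \frac{F}{639}$ ($N{\left(F \right)} = - \frac{- \frac{6}{-107} + \frac{F}{71}}{9} = - \frac{\left(-6\right) \left(- \frac{1}{107}\right) + F \frac{1}{71}}{9} = - \frac{\frac{6}{107} + \frac{F}{71}}{9} = - \frac{2}{321} - \frac{F}{639}$)
$\frac{32395}{N{\left(-35 \right)}} + \frac{\left(-1\right) 35091}{-29671} = \frac{32395}{- \frac{2}{321} - - \frac{35}{639}} + \frac{\left(-1\right) 35091}{-29671} = \frac{32395}{- \frac{2}{321} + \frac{35}{639}} - - \frac{35091}{29671} = \frac{32395}{\frac{3319}{68373}} + \frac{35091}{29671} = 32395 \cdot \frac{68373}{3319} + \frac{35091}{29671} = \frac{2214943335}{3319} + \frac{35091}{29671} = \frac{65719700159814}{98478049}$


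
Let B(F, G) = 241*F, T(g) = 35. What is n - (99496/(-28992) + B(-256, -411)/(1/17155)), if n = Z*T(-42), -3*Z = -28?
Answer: 1278541413799/1208 ≈ 1.0584e+9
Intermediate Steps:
Z = 28/3 (Z = -1/3*(-28) = 28/3 ≈ 9.3333)
n = 980/3 (n = (28/3)*35 = 980/3 ≈ 326.67)
n - (99496/(-28992) + B(-256, -411)/(1/17155)) = 980/3 - (99496/(-28992) + (241*(-256))/(1/17155)) = 980/3 - (99496*(-1/28992) - 61696/1/17155) = 980/3 - (-12437/3624 - 61696*17155) = 980/3 - (-12437/3624 - 1058394880) = 980/3 - 1*(-3835623057557/3624) = 980/3 + 3835623057557/3624 = 1278541413799/1208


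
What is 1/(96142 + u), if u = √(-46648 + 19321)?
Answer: 96142/9243311491 - I*√27327/9243311491 ≈ 1.0401e-5 - 1.7884e-8*I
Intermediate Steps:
u = I*√27327 (u = √(-27327) = I*√27327 ≈ 165.31*I)
1/(96142 + u) = 1/(96142 + I*√27327)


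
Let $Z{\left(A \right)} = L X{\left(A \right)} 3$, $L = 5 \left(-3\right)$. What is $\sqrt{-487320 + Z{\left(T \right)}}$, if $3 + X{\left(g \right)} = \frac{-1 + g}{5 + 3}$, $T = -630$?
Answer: $\frac{i \sqrt{7738170}}{4} \approx 695.44 i$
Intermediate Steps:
$X{\left(g \right)} = - \frac{25}{8} + \frac{g}{8}$ ($X{\left(g \right)} = -3 + \frac{-1 + g}{5 + 3} = -3 + \frac{-1 + g}{8} = -3 + \left(-1 + g\right) \frac{1}{8} = -3 + \left(- \frac{1}{8} + \frac{g}{8}\right) = - \frac{25}{8} + \frac{g}{8}$)
$L = -15$
$Z{\left(A \right)} = \frac{1125}{8} - \frac{45 A}{8}$ ($Z{\left(A \right)} = - 15 \left(- \frac{25}{8} + \frac{A}{8}\right) 3 = \left(\frac{375}{8} - \frac{15 A}{8}\right) 3 = \frac{1125}{8} - \frac{45 A}{8}$)
$\sqrt{-487320 + Z{\left(T \right)}} = \sqrt{-487320 + \left(\frac{1125}{8} - - \frac{14175}{4}\right)} = \sqrt{-487320 + \left(\frac{1125}{8} + \frac{14175}{4}\right)} = \sqrt{-487320 + \frac{29475}{8}} = \sqrt{- \frac{3869085}{8}} = \frac{i \sqrt{7738170}}{4}$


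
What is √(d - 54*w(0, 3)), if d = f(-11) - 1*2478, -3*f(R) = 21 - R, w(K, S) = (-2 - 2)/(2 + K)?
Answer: I*√21426/3 ≈ 48.792*I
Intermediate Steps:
w(K, S) = -4/(2 + K)
f(R) = -7 + R/3 (f(R) = -(21 - R)/3 = -7 + R/3)
d = -7466/3 (d = (-7 + (⅓)*(-11)) - 1*2478 = (-7 - 11/3) - 2478 = -32/3 - 2478 = -7466/3 ≈ -2488.7)
√(d - 54*w(0, 3)) = √(-7466/3 - (-216)/(2 + 0)) = √(-7466/3 - (-216)/2) = √(-7466/3 - 54*(-2)) = √(-7466/3 + 108) = √(-7142/3) = I*√21426/3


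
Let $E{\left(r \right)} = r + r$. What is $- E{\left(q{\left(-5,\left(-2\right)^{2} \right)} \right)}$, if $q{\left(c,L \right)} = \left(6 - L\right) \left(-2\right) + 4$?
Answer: $0$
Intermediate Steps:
$q{\left(c,L \right)} = -8 + 2 L$ ($q{\left(c,L \right)} = \left(-12 + 2 L\right) + 4 = -8 + 2 L$)
$E{\left(r \right)} = 2 r$
$- E{\left(q{\left(-5,\left(-2\right)^{2} \right)} \right)} = - 2 \left(-8 + 2 \left(-2\right)^{2}\right) = - 2 \left(-8 + 2 \cdot 4\right) = - 2 \left(-8 + 8\right) = - 2 \cdot 0 = \left(-1\right) 0 = 0$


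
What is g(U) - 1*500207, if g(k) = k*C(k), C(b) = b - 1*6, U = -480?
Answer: -266927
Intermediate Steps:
C(b) = -6 + b (C(b) = b - 6 = -6 + b)
g(k) = k*(-6 + k)
g(U) - 1*500207 = -480*(-6 - 480) - 1*500207 = -480*(-486) - 500207 = 233280 - 500207 = -266927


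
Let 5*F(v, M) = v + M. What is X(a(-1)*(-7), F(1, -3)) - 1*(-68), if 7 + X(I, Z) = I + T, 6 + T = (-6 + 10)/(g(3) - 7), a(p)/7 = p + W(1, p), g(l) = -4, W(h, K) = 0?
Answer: 1140/11 ≈ 103.64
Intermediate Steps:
a(p) = 7*p (a(p) = 7*(p + 0) = 7*p)
T = -70/11 (T = -6 + (-6 + 10)/(-4 - 7) = -6 + 4/(-11) = -6 + 4*(-1/11) = -6 - 4/11 = -70/11 ≈ -6.3636)
F(v, M) = M/5 + v/5 (F(v, M) = (v + M)/5 = (M + v)/5 = M/5 + v/5)
X(I, Z) = -147/11 + I (X(I, Z) = -7 + (I - 70/11) = -7 + (-70/11 + I) = -147/11 + I)
X(a(-1)*(-7), F(1, -3)) - 1*(-68) = (-147/11 + (7*(-1))*(-7)) - 1*(-68) = (-147/11 - 7*(-7)) + 68 = (-147/11 + 49) + 68 = 392/11 + 68 = 1140/11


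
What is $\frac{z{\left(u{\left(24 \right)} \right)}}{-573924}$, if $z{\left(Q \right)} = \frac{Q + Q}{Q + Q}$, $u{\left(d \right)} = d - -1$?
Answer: $- \frac{1}{573924} \approx -1.7424 \cdot 10^{-6}$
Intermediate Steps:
$u{\left(d \right)} = 1 + d$ ($u{\left(d \right)} = d + 1 = 1 + d$)
$z{\left(Q \right)} = 1$ ($z{\left(Q \right)} = \frac{2 Q}{2 Q} = 2 Q \frac{1}{2 Q} = 1$)
$\frac{z{\left(u{\left(24 \right)} \right)}}{-573924} = 1 \frac{1}{-573924} = 1 \left(- \frac{1}{573924}\right) = - \frac{1}{573924}$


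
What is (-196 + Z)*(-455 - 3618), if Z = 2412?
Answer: -9025768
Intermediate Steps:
(-196 + Z)*(-455 - 3618) = (-196 + 2412)*(-455 - 3618) = 2216*(-4073) = -9025768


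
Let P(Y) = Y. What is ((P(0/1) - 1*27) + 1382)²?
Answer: 1836025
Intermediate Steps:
((P(0/1) - 1*27) + 1382)² = ((0/1 - 1*27) + 1382)² = ((0*1 - 27) + 1382)² = ((0 - 27) + 1382)² = (-27 + 1382)² = 1355² = 1836025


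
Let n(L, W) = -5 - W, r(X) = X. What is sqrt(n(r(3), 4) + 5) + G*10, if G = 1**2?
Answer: 10 + 2*I ≈ 10.0 + 2.0*I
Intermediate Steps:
G = 1
sqrt(n(r(3), 4) + 5) + G*10 = sqrt((-5 - 1*4) + 5) + 1*10 = sqrt((-5 - 4) + 5) + 10 = sqrt(-9 + 5) + 10 = sqrt(-4) + 10 = 2*I + 10 = 10 + 2*I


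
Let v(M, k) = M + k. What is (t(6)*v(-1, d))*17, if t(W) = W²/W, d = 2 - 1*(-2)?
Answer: 306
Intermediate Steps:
d = 4 (d = 2 + 2 = 4)
t(W) = W
(t(6)*v(-1, d))*17 = (6*(-1 + 4))*17 = (6*3)*17 = 18*17 = 306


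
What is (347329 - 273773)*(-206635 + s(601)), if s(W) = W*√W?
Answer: -15199244060 + 44207156*√601 ≈ -1.4115e+10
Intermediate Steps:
s(W) = W^(3/2)
(347329 - 273773)*(-206635 + s(601)) = (347329 - 273773)*(-206635 + 601^(3/2)) = 73556*(-206635 + 601*√601) = -15199244060 + 44207156*√601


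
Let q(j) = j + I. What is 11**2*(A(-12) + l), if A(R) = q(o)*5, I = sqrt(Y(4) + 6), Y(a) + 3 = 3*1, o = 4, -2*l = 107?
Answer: -8107/2 + 605*sqrt(6) ≈ -2571.6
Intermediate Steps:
l = -107/2 (l = -1/2*107 = -107/2 ≈ -53.500)
Y(a) = 0 (Y(a) = -3 + 3*1 = -3 + 3 = 0)
I = sqrt(6) (I = sqrt(0 + 6) = sqrt(6) ≈ 2.4495)
q(j) = j + sqrt(6)
A(R) = 20 + 5*sqrt(6) (A(R) = (4 + sqrt(6))*5 = 20 + 5*sqrt(6))
11**2*(A(-12) + l) = 11**2*((20 + 5*sqrt(6)) - 107/2) = 121*(-67/2 + 5*sqrt(6)) = -8107/2 + 605*sqrt(6)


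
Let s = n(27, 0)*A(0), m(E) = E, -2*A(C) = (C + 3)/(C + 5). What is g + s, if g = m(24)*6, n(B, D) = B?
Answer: 1359/10 ≈ 135.90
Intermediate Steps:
A(C) = -(3 + C)/(2*(5 + C)) (A(C) = -(C + 3)/(2*(C + 5)) = -(3 + C)/(2*(5 + C)))
g = 144 (g = 24*6 = 144)
s = -81/10 (s = 27*((-3 - 1*0)/(2*(5 + 0))) = 27*((1/2)*(-3 + 0)/5) = 27*((1/2)*(1/5)*(-3)) = 27*(-3/10) = -81/10 ≈ -8.1000)
g + s = 144 - 81/10 = 1359/10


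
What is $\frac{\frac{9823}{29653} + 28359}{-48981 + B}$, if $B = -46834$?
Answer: $- \frac{168187850}{568240439} \approx -0.29598$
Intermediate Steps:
$\frac{\frac{9823}{29653} + 28359}{-48981 + B} = \frac{\frac{9823}{29653} + 28359}{-48981 - 46834} = \frac{9823 \cdot \frac{1}{29653} + 28359}{-95815} = \left(\frac{9823}{29653} + 28359\right) \left(- \frac{1}{95815}\right) = \frac{840939250}{29653} \left(- \frac{1}{95815}\right) = - \frac{168187850}{568240439}$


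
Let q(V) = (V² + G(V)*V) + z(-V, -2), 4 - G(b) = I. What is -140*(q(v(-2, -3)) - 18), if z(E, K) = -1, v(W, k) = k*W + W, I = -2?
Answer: -2940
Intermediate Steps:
G(b) = 6 (G(b) = 4 - 1*(-2) = 4 + 2 = 6)
v(W, k) = W + W*k (v(W, k) = W*k + W = W + W*k)
q(V) = -1 + V² + 6*V (q(V) = (V² + 6*V) - 1 = -1 + V² + 6*V)
-140*(q(v(-2, -3)) - 18) = -140*((-1 + (-2*(1 - 3))² + 6*(-2*(1 - 3))) - 18) = -140*((-1 + (-2*(-2))² + 6*(-2*(-2))) - 18) = -140*((-1 + 4² + 6*4) - 18) = -140*((-1 + 16 + 24) - 18) = -140*(39 - 18) = -140*21 = -2940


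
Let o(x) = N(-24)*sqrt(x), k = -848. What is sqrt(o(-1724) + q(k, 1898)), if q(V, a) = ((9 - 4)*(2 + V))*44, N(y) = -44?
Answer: 2*sqrt(-46530 - 22*I*sqrt(431)) ≈ 2.1173 - 431.42*I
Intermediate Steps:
q(V, a) = 440 + 220*V (q(V, a) = (5*(2 + V))*44 = (10 + 5*V)*44 = 440 + 220*V)
o(x) = -44*sqrt(x)
sqrt(o(-1724) + q(k, 1898)) = sqrt(-88*I*sqrt(431) + (440 + 220*(-848))) = sqrt(-88*I*sqrt(431) + (440 - 186560)) = sqrt(-88*I*sqrt(431) - 186120) = sqrt(-186120 - 88*I*sqrt(431))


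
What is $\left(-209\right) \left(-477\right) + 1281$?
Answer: $100974$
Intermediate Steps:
$\left(-209\right) \left(-477\right) + 1281 = 99693 + 1281 = 100974$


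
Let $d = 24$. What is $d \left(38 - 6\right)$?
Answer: $768$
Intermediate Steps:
$d \left(38 - 6\right) = 24 \left(38 - 6\right) = 24 \cdot 32 = 768$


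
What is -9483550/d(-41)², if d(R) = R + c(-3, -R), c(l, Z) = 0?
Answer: -9483550/1681 ≈ -5641.6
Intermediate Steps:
d(R) = R (d(R) = R + 0 = R)
-9483550/d(-41)² = -9483550/((-41)²) = -9483550/1681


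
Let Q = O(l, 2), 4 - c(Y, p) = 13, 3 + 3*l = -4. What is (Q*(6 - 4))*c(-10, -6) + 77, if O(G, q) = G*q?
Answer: 161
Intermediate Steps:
l = -7/3 (l = -1 + (⅓)*(-4) = -1 - 4/3 = -7/3 ≈ -2.3333)
c(Y, p) = -9 (c(Y, p) = 4 - 1*13 = 4 - 13 = -9)
Q = -14/3 (Q = -7/3*2 = -14/3 ≈ -4.6667)
(Q*(6 - 4))*c(-10, -6) + 77 = -14*(6 - 4)/3*(-9) + 77 = -14/3*2*(-9) + 77 = -28/3*(-9) + 77 = 84 + 77 = 161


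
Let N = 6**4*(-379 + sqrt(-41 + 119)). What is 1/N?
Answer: -379/186057648 - sqrt(78)/186057648 ≈ -2.0845e-6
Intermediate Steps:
N = -491184 + 1296*sqrt(78) (N = 1296*(-379 + sqrt(78)) = -491184 + 1296*sqrt(78) ≈ -4.7974e+5)
1/N = 1/(-491184 + 1296*sqrt(78))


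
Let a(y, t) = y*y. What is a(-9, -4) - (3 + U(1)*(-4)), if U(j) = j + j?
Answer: 86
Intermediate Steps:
a(y, t) = y²
U(j) = 2*j
a(-9, -4) - (3 + U(1)*(-4)) = (-9)² - (3 + (2*1)*(-4)) = 81 - (3 + 2*(-4)) = 81 - (3 - 8) = 81 - 1*(-5) = 81 + 5 = 86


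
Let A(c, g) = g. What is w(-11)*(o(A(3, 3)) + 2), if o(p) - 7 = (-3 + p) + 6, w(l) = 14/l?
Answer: -210/11 ≈ -19.091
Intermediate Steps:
o(p) = 10 + p (o(p) = 7 + ((-3 + p) + 6) = 7 + (3 + p) = 10 + p)
w(-11)*(o(A(3, 3)) + 2) = (14/(-11))*((10 + 3) + 2) = (14*(-1/11))*(13 + 2) = -14/11*15 = -210/11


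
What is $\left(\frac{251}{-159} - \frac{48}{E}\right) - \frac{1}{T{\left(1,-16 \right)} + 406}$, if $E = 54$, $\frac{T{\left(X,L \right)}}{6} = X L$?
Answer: $- \frac{365347}{147870} \approx -2.4707$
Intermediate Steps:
$T{\left(X,L \right)} = 6 L X$ ($T{\left(X,L \right)} = 6 X L = 6 L X$)
$\left(\frac{251}{-159} - \frac{48}{E}\right) - \frac{1}{T{\left(1,-16 \right)} + 406} = \left(\frac{251}{-159} - \frac{48}{54}\right) - \frac{1}{6 \left(-16\right) 1 + 406} = \left(251 \left(- \frac{1}{159}\right) - \frac{8}{9}\right) - \frac{1}{-96 + 406} = \left(- \frac{251}{159} - \frac{8}{9}\right) - \frac{1}{310} = - \frac{1177}{477} - \frac{1}{310} = - \frac{365347}{147870}$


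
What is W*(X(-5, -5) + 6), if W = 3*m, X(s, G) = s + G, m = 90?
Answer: -1080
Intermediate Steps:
X(s, G) = G + s
W = 270 (W = 3*90 = 270)
W*(X(-5, -5) + 6) = 270*((-5 - 5) + 6) = 270*(-10 + 6) = 270*(-4) = -1080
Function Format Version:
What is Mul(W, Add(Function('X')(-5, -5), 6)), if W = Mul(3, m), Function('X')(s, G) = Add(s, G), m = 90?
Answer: -1080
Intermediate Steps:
Function('X')(s, G) = Add(G, s)
W = 270 (W = Mul(3, 90) = 270)
Mul(W, Add(Function('X')(-5, -5), 6)) = Mul(270, Add(Add(-5, -5), 6)) = Mul(270, Add(-10, 6)) = Mul(270, -4) = -1080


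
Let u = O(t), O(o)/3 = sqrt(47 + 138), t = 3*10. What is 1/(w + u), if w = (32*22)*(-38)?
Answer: -26752/715667839 - 3*sqrt(185)/715667839 ≈ -3.7437e-5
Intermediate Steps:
t = 30
O(o) = 3*sqrt(185) (O(o) = 3*sqrt(47 + 138) = 3*sqrt(185))
w = -26752 (w = 704*(-38) = -26752)
u = 3*sqrt(185) ≈ 40.804
1/(w + u) = 1/(-26752 + 3*sqrt(185))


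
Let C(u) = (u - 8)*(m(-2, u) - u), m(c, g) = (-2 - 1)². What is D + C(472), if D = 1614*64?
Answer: -111536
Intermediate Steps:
D = 103296
m(c, g) = 9 (m(c, g) = (-3)² = 9)
C(u) = (-8 + u)*(9 - u) (C(u) = (u - 8)*(9 - u) = (-8 + u)*(9 - u))
D + C(472) = 103296 + (-72 - 1*472² + 17*472) = 103296 + (-72 - 1*222784 + 8024) = 103296 + (-72 - 222784 + 8024) = 103296 - 214832 = -111536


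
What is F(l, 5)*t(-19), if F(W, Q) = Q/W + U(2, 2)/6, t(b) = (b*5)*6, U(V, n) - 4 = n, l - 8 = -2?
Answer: -1045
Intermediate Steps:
l = 6 (l = 8 - 2 = 6)
U(V, n) = 4 + n
t(b) = 30*b (t(b) = (5*b)*6 = 30*b)
F(W, Q) = 1 + Q/W (F(W, Q) = Q/W + (4 + 2)/6 = Q/W + 6*(⅙) = Q/W + 1 = 1 + Q/W)
F(l, 5)*t(-19) = ((5 + 6)/6)*(30*(-19)) = ((⅙)*11)*(-570) = (11/6)*(-570) = -1045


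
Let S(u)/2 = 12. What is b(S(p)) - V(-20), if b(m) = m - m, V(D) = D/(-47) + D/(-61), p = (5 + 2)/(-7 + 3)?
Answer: -2160/2867 ≈ -0.75340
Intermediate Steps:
p = -7/4 (p = 7/(-4) = 7*(-¼) = -7/4 ≈ -1.7500)
S(u) = 24 (S(u) = 2*12 = 24)
V(D) = -108*D/2867 (V(D) = D*(-1/47) + D*(-1/61) = -D/47 - D/61 = -108*D/2867)
b(m) = 0
b(S(p)) - V(-20) = 0 - (-108)*(-20)/2867 = 0 - 1*2160/2867 = 0 - 2160/2867 = -2160/2867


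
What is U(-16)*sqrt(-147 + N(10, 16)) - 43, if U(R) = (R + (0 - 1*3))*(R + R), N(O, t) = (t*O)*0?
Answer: -43 + 4256*I*sqrt(3) ≈ -43.0 + 7371.6*I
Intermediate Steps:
N(O, t) = 0 (N(O, t) = (O*t)*0 = 0)
U(R) = 2*R*(-3 + R) (U(R) = (R + (0 - 3))*(2*R) = (R - 3)*(2*R) = (-3 + R)*(2*R) = 2*R*(-3 + R))
U(-16)*sqrt(-147 + N(10, 16)) - 43 = (2*(-16)*(-3 - 16))*sqrt(-147 + 0) - 43 = (2*(-16)*(-19))*sqrt(-147) - 43 = 608*(7*I*sqrt(3)) - 43 = 4256*I*sqrt(3) - 43 = -43 + 4256*I*sqrt(3)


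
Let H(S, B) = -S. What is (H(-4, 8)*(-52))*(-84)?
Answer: 17472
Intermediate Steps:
(H(-4, 8)*(-52))*(-84) = (-1*(-4)*(-52))*(-84) = (4*(-52))*(-84) = -208*(-84) = 17472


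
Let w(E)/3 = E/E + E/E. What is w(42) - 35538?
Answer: -35532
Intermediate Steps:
w(E) = 6 (w(E) = 3*(E/E + E/E) = 3*(1 + 1) = 3*2 = 6)
w(42) - 35538 = 6 - 35538 = -35532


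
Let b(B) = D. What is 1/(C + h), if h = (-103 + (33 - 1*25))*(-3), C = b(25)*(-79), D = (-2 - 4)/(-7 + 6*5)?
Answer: 23/7029 ≈ 0.0032722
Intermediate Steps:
D = -6/23 (D = -6/(-7 + 30) = -6/23 ≈ -0.26087)
b(B) = -6/23
C = 474/23 (C = -6/23*(-79) = 474/23 ≈ 20.609)
h = 285 (h = (-103 + (33 - 25))*(-3) = (-103 + 8)*(-3) = -95*(-3) = 285)
1/(C + h) = 1/(474/23 + 285) = 1/(7029/23) = 23/7029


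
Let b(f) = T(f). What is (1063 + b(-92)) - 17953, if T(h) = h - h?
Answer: -16890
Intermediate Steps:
T(h) = 0
b(f) = 0
(1063 + b(-92)) - 17953 = (1063 + 0) - 17953 = 1063 - 17953 = -16890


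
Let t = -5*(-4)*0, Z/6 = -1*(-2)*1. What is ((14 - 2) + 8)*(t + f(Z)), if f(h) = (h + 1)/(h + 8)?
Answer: 13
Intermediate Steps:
Z = 12 (Z = 6*(-1*(-2)*1) = 6*(2*1) = 6*2 = 12)
t = 0 (t = 20*0 = 0)
f(h) = (1 + h)/(8 + h)
((14 - 2) + 8)*(t + f(Z)) = ((14 - 2) + 8)*(0 + (1 + 12)/(8 + 12)) = (12 + 8)*(0 + 13/20) = 20*(0 + (1/20)*13) = 20*(0 + 13/20) = 20*(13/20) = 13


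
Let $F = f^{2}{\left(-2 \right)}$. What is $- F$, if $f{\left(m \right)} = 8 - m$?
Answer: $-100$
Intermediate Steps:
$F = 100$ ($F = \left(8 - -2\right)^{2} = \left(8 + 2\right)^{2} = 10^{2} = 100$)
$- F = \left(-1\right) 100 = -100$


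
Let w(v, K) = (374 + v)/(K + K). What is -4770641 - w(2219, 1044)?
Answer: -9961101001/2088 ≈ -4.7706e+6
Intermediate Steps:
w(v, K) = (374 + v)/(2*K) (w(v, K) = (374 + v)/((2*K)) = (374 + v)*(1/(2*K)) = (374 + v)/(2*K))
-4770641 - w(2219, 1044) = -4770641 - (374 + 2219)/(2*1044) = -4770641 - 2593/(2*1044) = -4770641 - 1*2593/2088 = -4770641 - 2593/2088 = -9961101001/2088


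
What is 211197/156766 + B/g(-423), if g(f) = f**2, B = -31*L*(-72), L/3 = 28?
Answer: 2488185623/1038888282 ≈ 2.3950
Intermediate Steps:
L = 84 (L = 3*28 = 84)
B = 187488 (B = -31*84*(-72) = -2604*(-72) = 187488)
211197/156766 + B/g(-423) = 211197/156766 + 187488/((-423)**2) = 211197*(1/156766) + 187488/178929 = 211197/156766 + 187488*(1/178929) = 211197/156766 + 6944/6627 = 2488185623/1038888282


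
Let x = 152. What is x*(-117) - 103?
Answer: -17887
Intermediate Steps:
x*(-117) - 103 = 152*(-117) - 103 = -17784 - 103 = -17887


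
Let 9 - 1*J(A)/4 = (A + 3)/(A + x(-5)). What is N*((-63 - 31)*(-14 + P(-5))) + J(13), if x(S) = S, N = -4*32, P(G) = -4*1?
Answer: -216548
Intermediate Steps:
P(G) = -4
N = -128
J(A) = 36 - 4*(3 + A)/(-5 + A) (J(A) = 36 - 4*(A + 3)/(A - 5) = 36 - 4*(3 + A)/(-5 + A))
N*((-63 - 31)*(-14 + P(-5))) + J(13) = -128*(-63 - 31)*(-14 - 4) + 32*(-6 + 13)/(-5 + 13) = -(-12032)*(-18) + 32*7/8 = -128*1692 + 32*(⅛)*7 = -216576 + 28 = -216548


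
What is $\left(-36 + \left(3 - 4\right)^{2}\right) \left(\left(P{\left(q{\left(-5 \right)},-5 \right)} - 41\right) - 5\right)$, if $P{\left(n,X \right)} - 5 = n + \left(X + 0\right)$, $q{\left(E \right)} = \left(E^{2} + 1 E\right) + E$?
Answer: $1085$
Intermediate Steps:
$q{\left(E \right)} = E^{2} + 2 E$ ($q{\left(E \right)} = \left(E^{2} + E\right) + E = \left(E + E^{2}\right) + E = E^{2} + 2 E$)
$P{\left(n,X \right)} = 5 + X + n$ ($P{\left(n,X \right)} = 5 + \left(n + \left(X + 0\right)\right) = 5 + \left(n + X\right) = 5 + \left(X + n\right) = 5 + X + n$)
$\left(-36 + \left(3 - 4\right)^{2}\right) \left(\left(P{\left(q{\left(-5 \right)},-5 \right)} - 41\right) - 5\right) = \left(-36 + \left(3 - 4\right)^{2}\right) \left(\left(\left(5 - 5 - 5 \left(2 - 5\right)\right) - 41\right) - 5\right) = \left(-36 + \left(-1\right)^{2}\right) \left(\left(\left(5 - 5 - -15\right) - 41\right) - 5\right) = \left(-36 + 1\right) \left(\left(\left(5 - 5 + 15\right) - 41\right) - 5\right) = - 35 \left(\left(15 - 41\right) - 5\right) = - 35 \left(-26 - 5\right) = \left(-35\right) \left(-31\right) = 1085$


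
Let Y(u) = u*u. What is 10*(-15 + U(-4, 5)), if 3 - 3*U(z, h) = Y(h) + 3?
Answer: -700/3 ≈ -233.33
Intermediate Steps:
Y(u) = u²
U(z, h) = -h²/3 (U(z, h) = 1 - (h² + 3)/3 = 1 - (3 + h²)/3 = 1 + (-1 - h²/3) = -h²/3)
10*(-15 + U(-4, 5)) = 10*(-15 - ⅓*5²) = 10*(-15 - ⅓*25) = 10*(-15 - 25/3) = 10*(-70/3) = -700/3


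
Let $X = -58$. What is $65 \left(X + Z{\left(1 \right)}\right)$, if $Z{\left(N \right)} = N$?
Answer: $-3705$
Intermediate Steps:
$65 \left(X + Z{\left(1 \right)}\right) = 65 \left(-58 + 1\right) = 65 \left(-57\right) = -3705$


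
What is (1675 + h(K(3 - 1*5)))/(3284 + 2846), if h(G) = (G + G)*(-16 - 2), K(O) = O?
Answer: 1747/6130 ≈ 0.28499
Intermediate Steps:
h(G) = -36*G (h(G) = (2*G)*(-18) = -36*G)
(1675 + h(K(3 - 1*5)))/(3284 + 2846) = (1675 - 36*(3 - 1*5))/(3284 + 2846) = (1675 - 36*(3 - 5))/6130 = (1675 - 36*(-2))*(1/6130) = (1675 + 72)*(1/6130) = 1747*(1/6130) = 1747/6130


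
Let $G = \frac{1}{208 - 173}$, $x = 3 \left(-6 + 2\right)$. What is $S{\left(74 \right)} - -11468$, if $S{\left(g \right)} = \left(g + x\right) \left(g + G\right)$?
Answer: $\frac{562022}{35} \approx 16058.0$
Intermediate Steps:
$x = -12$ ($x = 3 \left(-4\right) = -12$)
$G = \frac{1}{35} \approx 0.028571$
$S{\left(g \right)} = \left(-12 + g\right) \left(\frac{1}{35} + g\right)$ ($S{\left(g \right)} = \left(g - 12\right) \left(g + \frac{1}{35}\right) = \left(-12 + g\right) \left(\frac{1}{35} + g\right)$)
$S{\left(74 \right)} - -11468 = \left(- \frac{12}{35} + 74^{2} - \frac{31006}{35}\right) - -11468 = \left(- \frac{12}{35} + 5476 - \frac{31006}{35}\right) + 11468 = \frac{160642}{35} + 11468 = \frac{562022}{35}$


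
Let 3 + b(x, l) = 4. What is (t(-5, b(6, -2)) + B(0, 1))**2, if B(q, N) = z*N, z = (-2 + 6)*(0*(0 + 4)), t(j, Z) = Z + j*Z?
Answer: 16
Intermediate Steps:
b(x, l) = 1 (b(x, l) = -3 + 4 = 1)
t(j, Z) = Z + Z*j
z = 0 (z = 4*(0*4) = 4*0 = 0)
B(q, N) = 0 (B(q, N) = 0*N = 0)
(t(-5, b(6, -2)) + B(0, 1))**2 = (1*(1 - 5) + 0)**2 = (1*(-4) + 0)**2 = (-4 + 0)**2 = (-4)**2 = 16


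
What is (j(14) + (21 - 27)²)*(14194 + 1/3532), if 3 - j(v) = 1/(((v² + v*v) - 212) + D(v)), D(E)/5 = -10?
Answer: 254125236421/459160 ≈ 5.5346e+5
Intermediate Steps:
D(E) = -50 (D(E) = 5*(-10) = -50)
j(v) = 3 - 1/(-262 + 2*v²) (j(v) = 3 - 1/(((v² + v*v) - 212) - 50) = 3 - 1/(((v² + v²) - 212) - 50) = 3 - 1/((2*v² - 212) - 50) = 3 - 1/((-212 + 2*v²) - 50) = 3 - 1/(-262 + 2*v²))
(j(14) + (21 - 27)²)*(14194 + 1/3532) = ((-787 + 6*14²)/(2*(-131 + 14²)) + (21 - 27)²)*(14194 + 1/3532) = ((-787 + 6*196)/(2*(-131 + 196)) + (-6)²)*(14194 + 1/3532) = ((½)*(-787 + 1176)/65 + 36)*(50133209/3532) = ((½)*(1/65)*389 + 36)*(50133209/3532) = (389/130 + 36)*(50133209/3532) = (5069/130)*(50133209/3532) = 254125236421/459160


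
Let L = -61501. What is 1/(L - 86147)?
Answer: -1/147648 ≈ -6.7729e-6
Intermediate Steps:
1/(L - 86147) = 1/(-61501 - 86147) = 1/(-147648) = -1/147648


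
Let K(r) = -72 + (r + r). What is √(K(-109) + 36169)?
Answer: √35879 ≈ 189.42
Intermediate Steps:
K(r) = -72 + 2*r
√(K(-109) + 36169) = √((-72 + 2*(-109)) + 36169) = √((-72 - 218) + 36169) = √(-290 + 36169) = √35879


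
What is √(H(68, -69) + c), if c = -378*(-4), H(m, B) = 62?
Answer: √1574 ≈ 39.674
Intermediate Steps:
c = 1512
√(H(68, -69) + c) = √(62 + 1512) = √1574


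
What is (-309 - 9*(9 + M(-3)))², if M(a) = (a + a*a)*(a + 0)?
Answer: 51984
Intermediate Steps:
M(a) = a*(a + a²) (M(a) = (a + a²)*a = a*(a + a²))
(-309 - 9*(9 + M(-3)))² = (-309 - 9*(9 + (-3)²*(1 - 3)))² = (-309 - 9*(9 + 9*(-2)))² = (-309 - 9*(9 - 18))² = (-309 - 9*(-9))² = (-309 + 81)² = (-228)² = 51984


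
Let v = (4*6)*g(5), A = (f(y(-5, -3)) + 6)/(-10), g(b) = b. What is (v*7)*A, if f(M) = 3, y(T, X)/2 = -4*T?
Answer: -756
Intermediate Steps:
y(T, X) = -8*T (y(T, X) = 2*(-4*T) = -8*T)
A = -9/10 (A = (3 + 6)/(-10) = 9*(-1/10) = -9/10 ≈ -0.90000)
v = 120 (v = (4*6)*5 = 24*5 = 120)
(v*7)*A = (120*7)*(-9/10) = 840*(-9/10) = -756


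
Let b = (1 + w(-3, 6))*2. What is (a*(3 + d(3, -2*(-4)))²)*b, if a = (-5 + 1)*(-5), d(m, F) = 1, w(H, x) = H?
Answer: -1280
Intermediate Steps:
b = -4 (b = (1 - 3)*2 = -2*2 = -4)
a = 20 (a = -4*(-5) = 20)
(a*(3 + d(3, -2*(-4)))²)*b = (20*(3 + 1)²)*(-4) = (20*4²)*(-4) = (20*16)*(-4) = 320*(-4) = -1280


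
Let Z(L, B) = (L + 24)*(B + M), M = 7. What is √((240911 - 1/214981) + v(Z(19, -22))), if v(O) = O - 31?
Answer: √11102900241559854/214981 ≈ 490.14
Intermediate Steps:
Z(L, B) = (7 + B)*(24 + L) (Z(L, B) = (L + 24)*(B + 7) = (24 + L)*(7 + B) = (7 + B)*(24 + L))
v(O) = -31 + O
√((240911 - 1/214981) + v(Z(19, -22))) = √((240911 - 1/214981) + (-31 + (168 + 7*19 + 24*(-22) - 22*19))) = √((240911 - 1*1/214981) + (-31 + (168 + 133 - 528 - 418))) = √((240911 - 1/214981) + (-31 - 645)) = √(51791287690/214981 - 676) = √(51645960534/214981) = √11102900241559854/214981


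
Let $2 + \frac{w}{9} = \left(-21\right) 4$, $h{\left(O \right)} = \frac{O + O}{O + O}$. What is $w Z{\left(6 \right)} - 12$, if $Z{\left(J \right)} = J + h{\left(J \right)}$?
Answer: $-5430$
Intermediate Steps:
$h{\left(O \right)} = 1$ ($h{\left(O \right)} = \frac{2 O}{2 O} = 2 O \frac{1}{2 O} = 1$)
$Z{\left(J \right)} = 1 + J$ ($Z{\left(J \right)} = J + 1 = 1 + J$)
$w = -774$ ($w = -18 + 9 \left(\left(-21\right) 4\right) = -18 + 9 \left(-84\right) = -18 - 756 = -774$)
$w Z{\left(6 \right)} - 12 = - 774 \left(1 + 6\right) - 12 = \left(-774\right) 7 - 12 = -5418 - 12 = -5430$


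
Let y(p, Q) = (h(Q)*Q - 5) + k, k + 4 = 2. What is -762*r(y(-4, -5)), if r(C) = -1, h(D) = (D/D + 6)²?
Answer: 762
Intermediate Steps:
h(D) = 49 (h(D) = (1 + 6)² = 7² = 49)
k = -2 (k = -4 + 2 = -2)
y(p, Q) = -7 + 49*Q (y(p, Q) = (49*Q - 5) - 2 = (-5 + 49*Q) - 2 = -7 + 49*Q)
-762*r(y(-4, -5)) = -762*(-1) = 762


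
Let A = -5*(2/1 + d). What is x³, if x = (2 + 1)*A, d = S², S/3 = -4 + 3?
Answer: -4492125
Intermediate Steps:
S = -3 (S = 3*(-4 + 3) = 3*(-1) = -3)
d = 9 (d = (-3)² = 9)
A = -55 (A = -5*(2/1 + 9) = -5*(2*1 + 9) = -5*(2 + 9) = -5*11 = -55)
x = -165 (x = (2 + 1)*(-55) = 3*(-55) = -165)
x³ = (-165)³ = -4492125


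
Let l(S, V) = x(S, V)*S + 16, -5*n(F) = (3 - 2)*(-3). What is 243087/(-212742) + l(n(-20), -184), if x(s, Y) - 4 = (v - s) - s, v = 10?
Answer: 39955363/1772850 ≈ 22.537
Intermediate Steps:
n(F) = ⅗ (n(F) = -(3 - 2)*(-3)/5 = -(-3)/5 = -⅕*(-3) = ⅗)
x(s, Y) = 14 - 2*s (x(s, Y) = 4 + ((10 - s) - s) = 4 + (10 - 2*s) = 14 - 2*s)
l(S, V) = 16 + S*(14 - 2*S) (l(S, V) = (14 - 2*S)*S + 16 = S*(14 - 2*S) + 16 = 16 + S*(14 - 2*S))
243087/(-212742) + l(n(-20), -184) = 243087/(-212742) + (16 + 2*(⅗)*(7 - 1*⅗)) = 243087*(-1/212742) + (16 + 2*(⅗)*(7 - ⅗)) = -81029/70914 + (16 + 2*(⅗)*(32/5)) = -81029/70914 + (16 + 192/25) = -81029/70914 + 592/25 = 39955363/1772850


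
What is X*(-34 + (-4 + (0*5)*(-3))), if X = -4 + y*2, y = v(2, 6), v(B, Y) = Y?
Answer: -304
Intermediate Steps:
y = 6
X = 8 (X = -4 + 6*2 = -4 + 12 = 8)
X*(-34 + (-4 + (0*5)*(-3))) = 8*(-34 + (-4 + (0*5)*(-3))) = 8*(-34 + (-4 + 0*(-3))) = 8*(-34 + (-4 + 0)) = 8*(-34 - 4) = 8*(-38) = -304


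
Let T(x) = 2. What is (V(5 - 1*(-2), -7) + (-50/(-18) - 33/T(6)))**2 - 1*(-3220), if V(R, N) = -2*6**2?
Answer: 3424129/324 ≈ 10568.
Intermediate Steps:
V(R, N) = -72 (V(R, N) = -2*36 = -72)
(V(5 - 1*(-2), -7) + (-50/(-18) - 33/T(6)))**2 - 1*(-3220) = (-72 + (-50/(-18) - 33/2))**2 - 1*(-3220) = (-72 + (-50*(-1/18) - 33*1/2))**2 + 3220 = (-72 + (25/9 - 33/2))**2 + 3220 = (-72 - 247/18)**2 + 3220 = (-1543/18)**2 + 3220 = 2380849/324 + 3220 = 3424129/324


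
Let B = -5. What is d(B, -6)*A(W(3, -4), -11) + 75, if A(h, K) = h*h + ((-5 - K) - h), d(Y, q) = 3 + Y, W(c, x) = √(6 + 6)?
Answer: 39 + 4*√3 ≈ 45.928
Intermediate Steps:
W(c, x) = 2*√3 (W(c, x) = √12 = 2*√3)
A(h, K) = -5 + h² - K - h (A(h, K) = h² + (-5 - K - h) = -5 + h² - K - h)
d(B, -6)*A(W(3, -4), -11) + 75 = (3 - 5)*(-5 + (2*√3)² - 1*(-11) - 2*√3) + 75 = -2*(-5 + 12 + 11 - 2*√3) + 75 = -2*(18 - 2*√3) + 75 = (-36 + 4*√3) + 75 = 39 + 4*√3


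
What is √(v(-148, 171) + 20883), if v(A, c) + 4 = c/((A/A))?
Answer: 5*√842 ≈ 145.09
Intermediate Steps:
v(A, c) = -4 + c (v(A, c) = -4 + c/((A/A)) = -4 + c/1 = -4 + c*1 = -4 + c)
√(v(-148, 171) + 20883) = √((-4 + 171) + 20883) = √(167 + 20883) = √21050 = 5*√842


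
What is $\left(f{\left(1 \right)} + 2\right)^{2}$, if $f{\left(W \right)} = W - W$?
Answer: $4$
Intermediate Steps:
$f{\left(W \right)} = 0$
$\left(f{\left(1 \right)} + 2\right)^{2} = \left(0 + 2\right)^{2} = 2^{2} = 4$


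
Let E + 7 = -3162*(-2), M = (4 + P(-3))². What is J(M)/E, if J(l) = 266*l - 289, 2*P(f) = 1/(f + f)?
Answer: 272989/454824 ≈ 0.60021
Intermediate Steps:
P(f) = 1/(4*f) (P(f) = 1/(2*(f + f)) = 1/(2*((2*f))) = (1/(2*f))/2 = 1/(4*f))
M = 2209/144 (M = (4 + (¼)/(-3))² = (4 + (¼)*(-⅓))² = (4 - 1/12)² = (47/12)² = 2209/144 ≈ 15.340)
J(l) = -289 + 266*l
E = 6317 (E = -7 - 3162*(-2) = -7 + 6324 = 6317)
J(M)/E = (-289 + 266*(2209/144))/6317 = (-289 + 293797/72)*(1/6317) = (272989/72)*(1/6317) = 272989/454824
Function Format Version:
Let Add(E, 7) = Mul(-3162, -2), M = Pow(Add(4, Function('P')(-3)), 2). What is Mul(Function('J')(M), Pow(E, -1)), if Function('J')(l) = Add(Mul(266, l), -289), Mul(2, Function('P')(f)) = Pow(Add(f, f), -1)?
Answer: Rational(272989, 454824) ≈ 0.60021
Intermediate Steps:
Function('P')(f) = Mul(Rational(1, 4), Pow(f, -1)) (Function('P')(f) = Mul(Rational(1, 2), Pow(Add(f, f), -1)) = Mul(Rational(1, 2), Pow(Mul(2, f), -1)) = Mul(Rational(1, 2), Mul(Rational(1, 2), Pow(f, -1))) = Mul(Rational(1, 4), Pow(f, -1)))
M = Rational(2209, 144) (M = Pow(Add(4, Mul(Rational(1, 4), Pow(-3, -1))), 2) = Pow(Add(4, Mul(Rational(1, 4), Rational(-1, 3))), 2) = Pow(Add(4, Rational(-1, 12)), 2) = Pow(Rational(47, 12), 2) = Rational(2209, 144) ≈ 15.340)
Function('J')(l) = Add(-289, Mul(266, l))
E = 6317 (E = Add(-7, Mul(-3162, -2)) = Add(-7, 6324) = 6317)
Mul(Function('J')(M), Pow(E, -1)) = Mul(Add(-289, Mul(266, Rational(2209, 144))), Pow(6317, -1)) = Mul(Add(-289, Rational(293797, 72)), Rational(1, 6317)) = Mul(Rational(272989, 72), Rational(1, 6317)) = Rational(272989, 454824)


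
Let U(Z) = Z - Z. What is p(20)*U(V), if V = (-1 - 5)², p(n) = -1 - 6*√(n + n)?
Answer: 0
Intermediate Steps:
p(n) = -1 - 6*√2*√n
V = 36 (V = (-6)² = 36)
U(Z) = 0
p(20)*U(V) = (-1 - 6*√2*√20)*0 = (-1 - 6*√2*2*√5)*0 = (-1 - 12*√10)*0 = 0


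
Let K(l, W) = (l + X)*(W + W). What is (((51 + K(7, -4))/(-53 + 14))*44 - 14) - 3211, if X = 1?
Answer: -9631/3 ≈ -3210.3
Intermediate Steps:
K(l, W) = 2*W*(1 + l) (K(l, W) = (l + 1)*(W + W) = (1 + l)*(2*W) = 2*W*(1 + l))
(((51 + K(7, -4))/(-53 + 14))*44 - 14) - 3211 = (((51 + 2*(-4)*(1 + 7))/(-53 + 14))*44 - 14) - 3211 = (((51 + 2*(-4)*8)/(-39))*44 - 14) - 3211 = (((51 - 64)*(-1/39))*44 - 14) - 3211 = (-13*(-1/39)*44 - 14) - 3211 = ((⅓)*44 - 14) - 3211 = (44/3 - 14) - 3211 = ⅔ - 3211 = -9631/3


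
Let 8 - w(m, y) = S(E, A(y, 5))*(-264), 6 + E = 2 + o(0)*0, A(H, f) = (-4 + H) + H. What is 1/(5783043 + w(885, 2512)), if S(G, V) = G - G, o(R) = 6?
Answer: 1/5783051 ≈ 1.7292e-7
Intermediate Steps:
A(H, f) = -4 + 2*H
E = -4 (E = -6 + (2 + 6*0) = -6 + (2 + 0) = -6 + 2 = -4)
S(G, V) = 0
w(m, y) = 8 (w(m, y) = 8 - 0*(-264) = 8 - 1*0 = 8 + 0 = 8)
1/(5783043 + w(885, 2512)) = 1/(5783043 + 8) = 1/5783051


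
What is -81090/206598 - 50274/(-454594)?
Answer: -16589298/58845997 ≈ -0.28191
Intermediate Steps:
-81090/206598 - 50274/(-454594) = -81090*1/206598 - 50274*(-1/454594) = -13515/34433 + 189/1709 = -16589298/58845997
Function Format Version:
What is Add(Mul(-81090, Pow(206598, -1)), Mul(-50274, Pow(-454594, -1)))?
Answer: Rational(-16589298, 58845997) ≈ -0.28191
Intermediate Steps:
Add(Mul(-81090, Pow(206598, -1)), Mul(-50274, Pow(-454594, -1))) = Add(Mul(-81090, Rational(1, 206598)), Mul(-50274, Rational(-1, 454594))) = Add(Rational(-13515, 34433), Rational(189, 1709)) = Rational(-16589298, 58845997)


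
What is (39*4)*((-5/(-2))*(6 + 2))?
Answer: 3120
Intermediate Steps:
(39*4)*((-5/(-2))*(6 + 2)) = 156*(-5*(-½)*8) = 156*((5/2)*8) = 156*20 = 3120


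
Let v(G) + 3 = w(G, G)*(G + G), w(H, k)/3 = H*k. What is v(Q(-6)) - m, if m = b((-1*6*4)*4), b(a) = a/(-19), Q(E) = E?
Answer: -24777/19 ≈ -1304.1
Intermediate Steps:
b(a) = -a/19 (b(a) = a*(-1/19) = -a/19)
w(H, k) = 3*H*k (w(H, k) = 3*(H*k) = 3*H*k)
m = 96/19 (m = --1*6*4*4/19 = -(-6*4)*4/19 = -(-24)*4/19 = -1/19*(-96) = 96/19 ≈ 5.0526)
v(G) = -3 + 6*G**3 (v(G) = -3 + (3*G*G)*(G + G) = -3 + (3*G**2)*(2*G) = -3 + 6*G**3)
v(Q(-6)) - m = (-3 + 6*(-6)**3) - 1*96/19 = (-3 + 6*(-216)) - 96/19 = (-3 - 1296) - 96/19 = -1299 - 96/19 = -24777/19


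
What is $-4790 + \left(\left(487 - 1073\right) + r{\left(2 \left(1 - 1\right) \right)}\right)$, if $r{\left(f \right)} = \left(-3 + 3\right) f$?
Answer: $-5376$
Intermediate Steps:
$r{\left(f \right)} = 0$ ($r{\left(f \right)} = 0 f = 0$)
$-4790 + \left(\left(487 - 1073\right) + r{\left(2 \left(1 - 1\right) \right)}\right) = -4790 + \left(\left(487 - 1073\right) + 0\right) = -4790 + \left(-586 + 0\right) = -4790 - 586 = -5376$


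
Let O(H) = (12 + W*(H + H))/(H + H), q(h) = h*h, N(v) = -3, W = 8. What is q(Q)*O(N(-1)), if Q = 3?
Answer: 54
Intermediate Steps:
q(h) = h²
O(H) = (12 + 16*H)/(2*H) (O(H) = (12 + 8*(H + H))/(H + H) = (12 + 8*(2*H))/((2*H)) = (12 + 16*H)*(1/(2*H)) = (12 + 16*H)/(2*H))
q(Q)*O(N(-1)) = 3²*(8 + 6/(-3)) = 9*(8 + 6*(-⅓)) = 9*(8 - 2) = 9*6 = 54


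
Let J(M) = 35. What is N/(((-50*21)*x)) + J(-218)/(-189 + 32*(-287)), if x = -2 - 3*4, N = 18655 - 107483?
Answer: -29753548/4920825 ≈ -6.0465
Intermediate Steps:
N = -88828
x = -14 (x = -2 - 12 = -14)
N/(((-50*21)*x)) + J(-218)/(-189 + 32*(-287)) = -88828/(-50*21*(-14)) + 35/(-189 + 32*(-287)) = -88828/((-1050*(-14))) + 35/(-189 - 9184) = -88828/14700 + 35/(-9373) = -88828*1/14700 + 35*(-1/9373) = -22207/3675 - 5/1339 = -29753548/4920825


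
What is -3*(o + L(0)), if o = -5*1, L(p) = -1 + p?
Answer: 18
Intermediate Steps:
o = -5
-3*(o + L(0)) = -3*(-5 + (-1 + 0)) = -3*(-5 - 1) = -3*(-6) = 18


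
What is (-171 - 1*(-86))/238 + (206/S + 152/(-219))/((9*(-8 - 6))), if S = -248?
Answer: -1180615/3421656 ≈ -0.34504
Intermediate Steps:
(-171 - 1*(-86))/238 + (206/S + 152/(-219))/((9*(-8 - 6))) = (-171 - 1*(-86))/238 + (206/(-248) + 152/(-219))/((9*(-8 - 6))) = (-171 + 86)*(1/238) + (206*(-1/248) + 152*(-1/219))/((9*(-14))) = -85*1/238 + (-103/124 - 152/219)/(-126) = -5/14 - 41405/27156*(-1/126) = -5/14 + 5915/488808 = -1180615/3421656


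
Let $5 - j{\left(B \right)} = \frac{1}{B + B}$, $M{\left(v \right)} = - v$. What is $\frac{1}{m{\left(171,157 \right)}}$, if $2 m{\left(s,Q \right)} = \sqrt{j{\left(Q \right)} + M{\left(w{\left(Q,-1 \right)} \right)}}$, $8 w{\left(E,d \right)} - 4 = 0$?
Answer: $\frac{\sqrt{110842}}{353} \approx 0.94314$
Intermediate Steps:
$w{\left(E,d \right)} = \frac{1}{2}$ ($w{\left(E,d \right)} = \frac{1}{2} + \frac{1}{8} \cdot 0 = \frac{1}{2} + 0 = \frac{1}{2}$)
$j{\left(B \right)} = 5 - \frac{1}{2 B}$ ($j{\left(B \right)} = 5 - \frac{1}{B + B} = 5 - \frac{1}{2 B}$)
$m{\left(s,Q \right)} = \frac{\sqrt{\frac{9}{2} - \frac{1}{2 Q}}}{2}$ ($m{\left(s,Q \right)} = \frac{\sqrt{\left(5 - \frac{1}{2 Q}\right) - \frac{1}{2}}}{2} = \frac{\sqrt{\frac{9}{2} - \frac{1}{2 Q}}}{2}$)
$\frac{1}{m{\left(171,157 \right)}} = \frac{1}{\frac{1}{4} \sqrt{18 - \frac{2}{157}}} = \frac{1}{\frac{1}{4} \sqrt{\frac{2824}{157}}} = \frac{1}{\frac{1}{4} \frac{2 \sqrt{110842}}{157}} = \frac{1}{\frac{1}{314} \sqrt{110842}} = \frac{\sqrt{110842}}{353}$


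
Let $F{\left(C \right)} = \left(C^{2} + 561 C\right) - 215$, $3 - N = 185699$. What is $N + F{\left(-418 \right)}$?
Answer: $-245685$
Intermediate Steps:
$N = -185696$ ($N = 3 - 185699 = -185696$)
$F{\left(C \right)} = -215 + C^{2} + 561 C$
$N + F{\left(-418 \right)} = -185696 + \left(-215 + \left(-418\right)^{2} + 561 \left(-418\right)\right) = -185696 - 59989 = -245685$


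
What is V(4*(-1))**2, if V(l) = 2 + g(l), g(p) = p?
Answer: 4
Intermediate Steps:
V(l) = 2 + l
V(4*(-1))**2 = (2 + 4*(-1))**2 = (2 - 4)**2 = (-2)**2 = 4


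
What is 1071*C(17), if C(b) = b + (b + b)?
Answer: 54621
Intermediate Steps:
C(b) = 3*b (C(b) = b + 2*b = 3*b)
1071*C(17) = 1071*(3*17) = 1071*51 = 54621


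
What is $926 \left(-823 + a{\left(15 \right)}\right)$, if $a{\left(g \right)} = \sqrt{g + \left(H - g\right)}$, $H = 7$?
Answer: $-762098 + 926 \sqrt{7} \approx -7.5965 \cdot 10^{5}$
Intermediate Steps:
$a{\left(g \right)} = \sqrt{7}$ ($a{\left(g \right)} = \sqrt{g - \left(-7 + g\right)} = \sqrt{7}$)
$926 \left(-823 + a{\left(15 \right)}\right) = 926 \left(-823 + \sqrt{7}\right) = -762098 + 926 \sqrt{7}$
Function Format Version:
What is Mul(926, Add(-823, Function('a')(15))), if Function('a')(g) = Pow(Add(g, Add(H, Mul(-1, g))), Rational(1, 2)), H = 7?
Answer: Add(-762098, Mul(926, Pow(7, Rational(1, 2)))) ≈ -7.5965e+5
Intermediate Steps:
Function('a')(g) = Pow(7, Rational(1, 2)) (Function('a')(g) = Pow(Add(g, Add(7, Mul(-1, g))), Rational(1, 2)) = Pow(7, Rational(1, 2)))
Mul(926, Add(-823, Function('a')(15))) = Mul(926, Add(-823, Pow(7, Rational(1, 2)))) = Add(-762098, Mul(926, Pow(7, Rational(1, 2))))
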